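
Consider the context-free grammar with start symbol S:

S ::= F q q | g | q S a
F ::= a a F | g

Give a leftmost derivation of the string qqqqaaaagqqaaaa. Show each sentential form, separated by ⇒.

S ⇒ qSa ⇒ qqSaa ⇒ qqqSaaa ⇒ qqqqSaaaa ⇒ qqqqFqqaaaa ⇒ qqqqaaFqqaaaa ⇒ qqqqaaaaFqqaaaa ⇒ qqqqaaaagqqaaaa

S ⇒ qSa   [S ::= q S a]
qSa ⇒ qqSaa   [S ::= q S a]
qqSaa ⇒ qqqSaaa   [S ::= q S a]
qqqSaaa ⇒ qqqqSaaaa   [S ::= q S a]
qqqqSaaaa ⇒ qqqqFqqaaaa   [S ::= F q q]
qqqqFqqaaaa ⇒ qqqqaaFqqaaaa   [F ::= a a F]
qqqqaaFqqaaaa ⇒ qqqqaaaaFqqaaaa   [F ::= a a F]
qqqqaaaaFqqaaaa ⇒ qqqqaaaagqqaaaa   [F ::= g]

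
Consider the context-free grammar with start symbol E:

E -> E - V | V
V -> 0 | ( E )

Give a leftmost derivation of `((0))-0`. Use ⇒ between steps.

E ⇒ E-V ⇒ V-V ⇒ (E)-V ⇒ (V)-V ⇒ ((E))-V ⇒ ((V))-V ⇒ ((0))-V ⇒ ((0))-0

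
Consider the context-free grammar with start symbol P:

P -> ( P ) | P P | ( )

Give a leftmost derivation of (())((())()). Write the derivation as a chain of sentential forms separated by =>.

P=>PP=>(P)P=>(())P=>(())(P)=>(())(PP)=>(())((P)P)=>(())((())P)=>(())((())())

P => PP   [P -> P P]
PP => (P)P   [P -> ( P )]
(P)P => (())P   [P -> ( )]
(())P => (())(P)   [P -> ( P )]
(())(P) => (())(PP)   [P -> P P]
(())(PP) => (())((P)P)   [P -> ( P )]
(())((P)P) => (())((())P)   [P -> ( )]
(())((())P) => (())((())())   [P -> ( )]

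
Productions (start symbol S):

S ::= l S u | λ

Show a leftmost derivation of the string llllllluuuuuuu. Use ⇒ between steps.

S ⇒ lSu ⇒ llSuu ⇒ lllSuuu ⇒ llllSuuuu ⇒ lllllSuuuuu ⇒ llllllSuuuuuu ⇒ lllllllSuuuuuuu ⇒ llllllluuuuuuu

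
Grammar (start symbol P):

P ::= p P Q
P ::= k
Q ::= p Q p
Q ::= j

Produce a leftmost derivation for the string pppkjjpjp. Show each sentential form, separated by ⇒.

P⇒pPQ⇒ppPQQ⇒pppPQQQ⇒pppkQQQ⇒pppkjQQ⇒pppkjjQ⇒pppkjjpQp⇒pppkjjpjp

P ⇒ pPQ   [P ::= p P Q]
pPQ ⇒ ppPQQ   [P ::= p P Q]
ppPQQ ⇒ pppPQQQ   [P ::= p P Q]
pppPQQQ ⇒ pppkQQQ   [P ::= k]
pppkQQQ ⇒ pppkjQQ   [Q ::= j]
pppkjQQ ⇒ pppkjjQ   [Q ::= j]
pppkjjQ ⇒ pppkjjpQp   [Q ::= p Q p]
pppkjjpQp ⇒ pppkjjpjp   [Q ::= j]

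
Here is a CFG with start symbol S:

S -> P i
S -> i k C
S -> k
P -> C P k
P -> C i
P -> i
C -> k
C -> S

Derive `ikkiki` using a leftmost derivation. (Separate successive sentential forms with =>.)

S => ikC => ikS => ikPi => ikCPki => ikkPki => ikkiki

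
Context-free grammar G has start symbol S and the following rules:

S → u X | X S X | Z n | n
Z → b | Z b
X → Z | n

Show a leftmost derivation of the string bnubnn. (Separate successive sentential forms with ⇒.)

S ⇒ XSX ⇒ ZSX ⇒ bSX ⇒ bXSXX ⇒ bnSXX ⇒ bnuXXX ⇒ bnuZXX ⇒ bnubXX ⇒ bnubnX ⇒ bnubnn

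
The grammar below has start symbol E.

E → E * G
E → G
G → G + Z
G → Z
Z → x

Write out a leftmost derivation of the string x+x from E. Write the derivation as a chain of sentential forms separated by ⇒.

E ⇒ G   [E → G]
G ⇒ G+Z   [G → G + Z]
G+Z ⇒ Z+Z   [G → Z]
Z+Z ⇒ x+Z   [Z → x]
x+Z ⇒ x+x   [Z → x]

E ⇒ G ⇒ G+Z ⇒ Z+Z ⇒ x+Z ⇒ x+x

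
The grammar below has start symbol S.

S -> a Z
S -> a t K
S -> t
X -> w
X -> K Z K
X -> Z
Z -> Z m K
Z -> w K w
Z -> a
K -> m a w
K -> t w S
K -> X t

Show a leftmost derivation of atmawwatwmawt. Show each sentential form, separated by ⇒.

S ⇒ atK ⇒ atXt ⇒ atKZKt ⇒ atmawZKt ⇒ atmawwKwKt ⇒ atmawwXtwKt ⇒ atmawwZtwKt ⇒ atmawwatwKt ⇒ atmawwatwmawt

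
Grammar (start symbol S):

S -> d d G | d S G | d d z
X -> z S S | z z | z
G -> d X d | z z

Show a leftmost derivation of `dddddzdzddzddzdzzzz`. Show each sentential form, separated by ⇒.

S ⇒ dSG   [S -> d S G]
dSG ⇒ ddSGG   [S -> d S G]
ddSGG ⇒ dddSGGG   [S -> d S G]
dddSGGG ⇒ dddddzGGG   [S -> d d z]
dddddzGGG ⇒ dddddzdXdGG   [G -> d X d]
dddddzdXdGG ⇒ dddddzdzSSdGG   [X -> z S S]
dddddzdzSSdGG ⇒ dddddzdzddzSdGG   [S -> d d z]
dddddzdzddzSdGG ⇒ dddddzdzddzddzdGG   [S -> d d z]
dddddzdzddzddzdGG ⇒ dddddzdzddzddzdzzG   [G -> z z]
dddddzdzddzddzdzzG ⇒ dddddzdzddzddzdzzzz   [G -> z z]

S ⇒ dSG ⇒ ddSGG ⇒ dddSGGG ⇒ dddddzGGG ⇒ dddddzdXdGG ⇒ dddddzdzSSdGG ⇒ dddddzdzddzSdGG ⇒ dddddzdzddzddzdGG ⇒ dddddzdzddzddzdzzG ⇒ dddddzdzddzddzdzzzz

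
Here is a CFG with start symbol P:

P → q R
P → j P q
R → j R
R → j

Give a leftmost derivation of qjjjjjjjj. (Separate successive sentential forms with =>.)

P => qR => qjR => qjjR => qjjjR => qjjjjR => qjjjjjR => qjjjjjjR => qjjjjjjjR => qjjjjjjjj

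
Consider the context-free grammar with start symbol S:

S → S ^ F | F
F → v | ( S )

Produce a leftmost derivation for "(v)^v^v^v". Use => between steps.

S => S^F => S^F^F => S^F^F^F => F^F^F^F => (S)^F^F^F => (F)^F^F^F => (v)^F^F^F => (v)^v^F^F => (v)^v^v^F => (v)^v^v^v

S => S^F   [S → S ^ F]
S^F => S^F^F   [S → S ^ F]
S^F^F => S^F^F^F   [S → S ^ F]
S^F^F^F => F^F^F^F   [S → F]
F^F^F^F => (S)^F^F^F   [F → ( S )]
(S)^F^F^F => (F)^F^F^F   [S → F]
(F)^F^F^F => (v)^F^F^F   [F → v]
(v)^F^F^F => (v)^v^F^F   [F → v]
(v)^v^F^F => (v)^v^v^F   [F → v]
(v)^v^v^F => (v)^v^v^v   [F → v]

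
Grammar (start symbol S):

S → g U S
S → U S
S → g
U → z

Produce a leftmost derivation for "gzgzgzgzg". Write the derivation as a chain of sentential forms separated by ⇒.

S ⇒ gUS ⇒ gzS ⇒ gzgUS ⇒ gzgzS ⇒ gzgzgUS ⇒ gzgzgzS ⇒ gzgzgzgUS ⇒ gzgzgzgzS ⇒ gzgzgzgzg

S ⇒ gUS   [S → g U S]
gUS ⇒ gzS   [U → z]
gzS ⇒ gzgUS   [S → g U S]
gzgUS ⇒ gzgzS   [U → z]
gzgzS ⇒ gzgzgUS   [S → g U S]
gzgzgUS ⇒ gzgzgzS   [U → z]
gzgzgzS ⇒ gzgzgzgUS   [S → g U S]
gzgzgzgUS ⇒ gzgzgzgzS   [U → z]
gzgzgzgzS ⇒ gzgzgzgzg   [S → g]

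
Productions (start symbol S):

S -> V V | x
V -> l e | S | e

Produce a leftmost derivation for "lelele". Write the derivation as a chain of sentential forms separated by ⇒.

S⇒VV⇒leV⇒leS⇒leVV⇒leleV⇒lelele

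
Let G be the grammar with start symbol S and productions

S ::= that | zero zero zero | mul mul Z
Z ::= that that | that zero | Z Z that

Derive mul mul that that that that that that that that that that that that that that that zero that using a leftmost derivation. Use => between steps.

S => mul mul Z => mul mul Z Z that => mul mul Z Z that Z that => mul mul Z Z that Z that Z that => mul mul that that Z that Z that Z that => mul mul that that Z Z that that Z that Z that => mul mul that that that that Z that that Z that Z that => mul mul that that that that Z Z that that that Z that Z that => mul mul that that that that that that Z that that that Z that Z that => mul mul that that that that that that that that that that that Z that Z that => mul mul that that that that that that that that that that that that that that Z that => mul mul that that that that that that that that that that that that that that that zero that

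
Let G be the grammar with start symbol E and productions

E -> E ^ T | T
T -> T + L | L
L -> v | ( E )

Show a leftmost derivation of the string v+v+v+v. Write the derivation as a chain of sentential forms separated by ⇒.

E ⇒ T   [E -> T]
T ⇒ T+L   [T -> T + L]
T+L ⇒ T+L+L   [T -> T + L]
T+L+L ⇒ T+L+L+L   [T -> T + L]
T+L+L+L ⇒ L+L+L+L   [T -> L]
L+L+L+L ⇒ v+L+L+L   [L -> v]
v+L+L+L ⇒ v+v+L+L   [L -> v]
v+v+L+L ⇒ v+v+v+L   [L -> v]
v+v+v+L ⇒ v+v+v+v   [L -> v]

E⇒T⇒T+L⇒T+L+L⇒T+L+L+L⇒L+L+L+L⇒v+L+L+L⇒v+v+L+L⇒v+v+v+L⇒v+v+v+v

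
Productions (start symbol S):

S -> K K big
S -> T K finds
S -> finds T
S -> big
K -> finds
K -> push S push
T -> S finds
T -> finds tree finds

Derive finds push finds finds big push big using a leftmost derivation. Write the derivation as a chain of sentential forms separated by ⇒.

S ⇒ K K big ⇒ finds K big ⇒ finds push S push big ⇒ finds push K K big push big ⇒ finds push finds K big push big ⇒ finds push finds finds big push big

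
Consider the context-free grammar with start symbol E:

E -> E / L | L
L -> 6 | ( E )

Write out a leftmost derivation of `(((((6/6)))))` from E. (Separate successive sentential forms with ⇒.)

E⇒L⇒(E)⇒(L)⇒((E))⇒((L))⇒(((E)))⇒(((L)))⇒((((E))))⇒((((L))))⇒(((((E)))))⇒(((((E/L)))))⇒(((((L/L)))))⇒(((((6/L)))))⇒(((((6/6)))))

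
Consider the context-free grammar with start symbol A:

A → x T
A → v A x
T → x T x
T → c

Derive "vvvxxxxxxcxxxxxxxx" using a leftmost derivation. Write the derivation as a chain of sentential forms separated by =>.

A => vAx => vvAxx => vvvAxxx => vvvxTxxx => vvvxxTxxxx => vvvxxxTxxxxx => vvvxxxxTxxxxxx => vvvxxxxxTxxxxxxx => vvvxxxxxxTxxxxxxxx => vvvxxxxxxcxxxxxxxx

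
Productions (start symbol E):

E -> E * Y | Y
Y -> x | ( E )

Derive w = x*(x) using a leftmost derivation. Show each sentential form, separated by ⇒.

E ⇒ E*Y ⇒ Y*Y ⇒ x*Y ⇒ x*(E) ⇒ x*(Y) ⇒ x*(x)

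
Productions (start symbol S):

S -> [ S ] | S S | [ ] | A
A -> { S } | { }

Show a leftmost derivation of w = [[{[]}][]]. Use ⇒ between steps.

S ⇒ [S] ⇒ [SS] ⇒ [[S]S] ⇒ [[A]S] ⇒ [[{S}]S] ⇒ [[{[]}]S] ⇒ [[{[]}][]]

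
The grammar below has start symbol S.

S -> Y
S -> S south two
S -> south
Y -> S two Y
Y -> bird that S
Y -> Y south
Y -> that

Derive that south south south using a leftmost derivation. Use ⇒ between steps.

S ⇒ Y   [S -> Y]
Y ⇒ Y south   [Y -> Y south]
Y south ⇒ Y south south   [Y -> Y south]
Y south south ⇒ Y south south south   [Y -> Y south]
Y south south south ⇒ that south south south   [Y -> that]

S ⇒ Y ⇒ Y south ⇒ Y south south ⇒ Y south south south ⇒ that south south south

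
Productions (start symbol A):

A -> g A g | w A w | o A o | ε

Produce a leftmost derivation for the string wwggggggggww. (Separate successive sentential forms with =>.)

A => wAw => wwAww => wwgAgww => wwggAggww => wwgggAgggww => wwggggAggggww => wwggggggggww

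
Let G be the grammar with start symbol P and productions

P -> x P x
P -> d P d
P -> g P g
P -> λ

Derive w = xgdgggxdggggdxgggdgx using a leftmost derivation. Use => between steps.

P => xPx   [P -> x P x]
xPx => xgPgx   [P -> g P g]
xgPgx => xgdPdgx   [P -> d P d]
xgdPdgx => xgdgPgdgx   [P -> g P g]
xgdgPgdgx => xgdggPggdgx   [P -> g P g]
xgdggPggdgx => xgdgggPgggdgx   [P -> g P g]
xgdgggPgggdgx => xgdgggxPxgggdgx   [P -> x P x]
xgdgggxPxgggdgx => xgdgggxdPdxgggdgx   [P -> d P d]
xgdgggxdPdxgggdgx => xgdgggxdgPgdxgggdgx   [P -> g P g]
xgdgggxdgPgdxgggdgx => xgdgggxdggPggdxgggdgx   [P -> g P g]
xgdgggxdggPggdxgggdgx => xgdgggxdggggdxgggdgx   [P -> λ]

P => xPx => xgPgx => xgdPdgx => xgdgPgdgx => xgdggPggdgx => xgdgggPgggdgx => xgdgggxPxgggdgx => xgdgggxdPdxgggdgx => xgdgggxdgPgdxgggdgx => xgdgggxdggPggdxgggdgx => xgdgggxdggggdxgggdgx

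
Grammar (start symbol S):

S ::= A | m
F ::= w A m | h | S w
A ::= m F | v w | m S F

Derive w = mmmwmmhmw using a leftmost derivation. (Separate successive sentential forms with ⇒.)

S ⇒ A   [S ::= A]
A ⇒ mSF   [A ::= m S F]
mSF ⇒ mmF   [S ::= m]
mmF ⇒ mmSw   [F ::= S w]
mmSw ⇒ mmAw   [S ::= A]
mmAw ⇒ mmmFw   [A ::= m F]
mmmFw ⇒ mmmwAmw   [F ::= w A m]
mmmwAmw ⇒ mmmwmSFmw   [A ::= m S F]
mmmwmSFmw ⇒ mmmwmmFmw   [S ::= m]
mmmwmmFmw ⇒ mmmwmmhmw   [F ::= h]

S ⇒ A ⇒ mSF ⇒ mmF ⇒ mmSw ⇒ mmAw ⇒ mmmFw ⇒ mmmwAmw ⇒ mmmwmSFmw ⇒ mmmwmmFmw ⇒ mmmwmmhmw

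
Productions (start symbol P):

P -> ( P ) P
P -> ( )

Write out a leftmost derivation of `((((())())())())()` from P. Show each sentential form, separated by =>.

P=>(P)P=>((P)P)P=>(((P)P)P)P=>((((P)P)P)P)P=>((((())P)P)P)P=>((((())())P)P)P=>((((())())())P)P=>((((())())())())P=>((((())())())())()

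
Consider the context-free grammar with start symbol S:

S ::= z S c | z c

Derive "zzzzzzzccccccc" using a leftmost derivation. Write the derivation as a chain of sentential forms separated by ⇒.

S ⇒ zSc ⇒ zzScc ⇒ zzzSccc ⇒ zzzzScccc ⇒ zzzzzSccccc ⇒ zzzzzzScccccc ⇒ zzzzzzzccccccc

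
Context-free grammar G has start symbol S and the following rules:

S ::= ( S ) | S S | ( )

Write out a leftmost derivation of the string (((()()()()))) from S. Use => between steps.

S => (S) => ((S)) => (((S))) => (((SS))) => (((SSS))) => (((SSSS))) => (((()SSS))) => (((()()SS))) => (((()()()S))) => (((()()()())))

S => (S)   [S ::= ( S )]
(S) => ((S))   [S ::= ( S )]
((S)) => (((S)))   [S ::= ( S )]
(((S))) => (((SS)))   [S ::= S S]
(((SS))) => (((SSS)))   [S ::= S S]
(((SSS))) => (((SSSS)))   [S ::= S S]
(((SSSS))) => (((()SSS)))   [S ::= ( )]
(((()SSS))) => (((()()SS)))   [S ::= ( )]
(((()()SS))) => (((()()()S)))   [S ::= ( )]
(((()()()S))) => (((()()()())))   [S ::= ( )]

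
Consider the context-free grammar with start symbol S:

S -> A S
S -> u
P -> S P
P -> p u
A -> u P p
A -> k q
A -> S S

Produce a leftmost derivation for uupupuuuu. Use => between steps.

S => AS => SSS => uSS => uASS => uSSSS => uASSSS => uuPpSSSS => uupupSSSS => uupupuSSS => uupupuuSS => uupupuuuS => uupupuuuu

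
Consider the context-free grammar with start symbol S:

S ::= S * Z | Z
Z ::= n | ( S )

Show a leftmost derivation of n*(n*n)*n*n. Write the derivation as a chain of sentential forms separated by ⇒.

S ⇒ S*Z ⇒ S*Z*Z ⇒ S*Z*Z*Z ⇒ Z*Z*Z*Z ⇒ n*Z*Z*Z ⇒ n*(S)*Z*Z ⇒ n*(S*Z)*Z*Z ⇒ n*(Z*Z)*Z*Z ⇒ n*(n*Z)*Z*Z ⇒ n*(n*n)*Z*Z ⇒ n*(n*n)*n*Z ⇒ n*(n*n)*n*n

S ⇒ S*Z   [S ::= S * Z]
S*Z ⇒ S*Z*Z   [S ::= S * Z]
S*Z*Z ⇒ S*Z*Z*Z   [S ::= S * Z]
S*Z*Z*Z ⇒ Z*Z*Z*Z   [S ::= Z]
Z*Z*Z*Z ⇒ n*Z*Z*Z   [Z ::= n]
n*Z*Z*Z ⇒ n*(S)*Z*Z   [Z ::= ( S )]
n*(S)*Z*Z ⇒ n*(S*Z)*Z*Z   [S ::= S * Z]
n*(S*Z)*Z*Z ⇒ n*(Z*Z)*Z*Z   [S ::= Z]
n*(Z*Z)*Z*Z ⇒ n*(n*Z)*Z*Z   [Z ::= n]
n*(n*Z)*Z*Z ⇒ n*(n*n)*Z*Z   [Z ::= n]
n*(n*n)*Z*Z ⇒ n*(n*n)*n*Z   [Z ::= n]
n*(n*n)*n*Z ⇒ n*(n*n)*n*n   [Z ::= n]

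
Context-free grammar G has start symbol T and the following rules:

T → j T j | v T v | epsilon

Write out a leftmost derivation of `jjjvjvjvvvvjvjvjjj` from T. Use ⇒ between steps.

T ⇒ jTj   [T → j T j]
jTj ⇒ jjTjj   [T → j T j]
jjTjj ⇒ jjjTjjj   [T → j T j]
jjjTjjj ⇒ jjjvTvjjj   [T → v T v]
jjjvTvjjj ⇒ jjjvjTjvjjj   [T → j T j]
jjjvjTjvjjj ⇒ jjjvjvTvjvjjj   [T → v T v]
jjjvjvTvjvjjj ⇒ jjjvjvjTjvjvjjj   [T → j T j]
jjjvjvjTjvjvjjj ⇒ jjjvjvjvTvjvjvjjj   [T → v T v]
jjjvjvjvTvjvjvjjj ⇒ jjjvjvjvvTvvjvjvjjj   [T → v T v]
jjjvjvjvvTvvjvjvjjj ⇒ jjjvjvjvvvvjvjvjjj   [T → epsilon]

T ⇒ jTj ⇒ jjTjj ⇒ jjjTjjj ⇒ jjjvTvjjj ⇒ jjjvjTjvjjj ⇒ jjjvjvTvjvjjj ⇒ jjjvjvjTjvjvjjj ⇒ jjjvjvjvTvjvjvjjj ⇒ jjjvjvjvvTvvjvjvjjj ⇒ jjjvjvjvvvvjvjvjjj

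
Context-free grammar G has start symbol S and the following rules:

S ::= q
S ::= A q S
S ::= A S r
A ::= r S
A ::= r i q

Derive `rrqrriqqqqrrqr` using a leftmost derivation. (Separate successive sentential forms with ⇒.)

S⇒ASr⇒rSSr⇒rASrSr⇒rrSSrSr⇒rrqSrSr⇒rrqASrrSr⇒rrqrSSrrSr⇒rrqrAqSSrrSr⇒rrqrriqqSSrrSr⇒rrqrriqqqSrrSr⇒rrqrriqqqqrrSr⇒rrqrriqqqqrrqr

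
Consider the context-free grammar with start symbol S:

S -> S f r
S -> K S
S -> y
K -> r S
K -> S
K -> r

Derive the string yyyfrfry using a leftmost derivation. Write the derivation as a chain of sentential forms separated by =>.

S => KS   [S -> K S]
KS => SS   [K -> S]
SS => KSS   [S -> K S]
KSS => SSS   [K -> S]
SSS => ySS   [S -> y]
ySS => ySfrS   [S -> S f r]
ySfrS => ySfrfrS   [S -> S f r]
ySfrfrS => yKSfrfrS   [S -> K S]
yKSfrfrS => ySSfrfrS   [K -> S]
ySSfrfrS => yySfrfrS   [S -> y]
yySfrfrS => yyyfrfrS   [S -> y]
yyyfrfrS => yyyfrfry   [S -> y]

S=>KS=>SS=>KSS=>SSS=>ySS=>ySfrS=>ySfrfrS=>yKSfrfrS=>ySSfrfrS=>yySfrfrS=>yyyfrfrS=>yyyfrfry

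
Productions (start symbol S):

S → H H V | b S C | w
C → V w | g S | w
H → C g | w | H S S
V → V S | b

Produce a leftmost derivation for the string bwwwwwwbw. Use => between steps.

S => bSC   [S → b S C]
bSC => bHHVC   [S → H H V]
bHHVC => bHSSHVC   [H → H S S]
bHSSHVC => bHSSSSHVC   [H → H S S]
bHSSSSHVC => bwSSSSHVC   [H → w]
bwSSSSHVC => bwwSSSHVC   [S → w]
bwwSSSHVC => bwwwSSHVC   [S → w]
bwwwSSHVC => bwwwwSHVC   [S → w]
bwwwwSHVC => bwwwwwHVC   [S → w]
bwwwwwHVC => bwwwwwwVC   [H → w]
bwwwwwwVC => bwwwwwwbC   [V → b]
bwwwwwwbC => bwwwwwwbw   [C → w]

S => bSC => bHHVC => bHSSHVC => bHSSSSHVC => bwSSSSHVC => bwwSSSHVC => bwwwSSHVC => bwwwwSHVC => bwwwwwHVC => bwwwwwwVC => bwwwwwwbC => bwwwwwwbw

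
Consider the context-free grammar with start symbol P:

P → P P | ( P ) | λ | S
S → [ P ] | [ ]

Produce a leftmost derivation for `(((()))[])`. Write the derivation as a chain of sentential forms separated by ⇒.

P ⇒ (P) ⇒ (PP) ⇒ (PPP) ⇒ ((P)PP) ⇒ (((P))PP) ⇒ ((((P)))PP) ⇒ (((()))PP) ⇒ (((()))PPP) ⇒ (((()))SPP) ⇒ (((()))[]PP) ⇒ (((()))[]P) ⇒ (((()))[])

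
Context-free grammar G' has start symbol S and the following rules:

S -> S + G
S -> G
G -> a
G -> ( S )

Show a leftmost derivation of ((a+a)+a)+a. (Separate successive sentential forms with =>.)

S => S+G => G+G => (S)+G => (S+G)+G => (G+G)+G => ((S)+G)+G => ((S+G)+G)+G => ((G+G)+G)+G => ((a+G)+G)+G => ((a+a)+G)+G => ((a+a)+a)+G => ((a+a)+a)+a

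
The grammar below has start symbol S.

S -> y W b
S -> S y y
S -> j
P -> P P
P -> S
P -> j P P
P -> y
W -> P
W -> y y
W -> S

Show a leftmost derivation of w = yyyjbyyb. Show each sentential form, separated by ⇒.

S ⇒ yWb   [S -> y W b]
yWb ⇒ yPb   [W -> P]
yPb ⇒ yPPb   [P -> P P]
yPPb ⇒ yyPb   [P -> y]
yyPb ⇒ yySb   [P -> S]
yySb ⇒ yySyyb   [S -> S y y]
yySyyb ⇒ yyyWbyyb   [S -> y W b]
yyyWbyyb ⇒ yyySbyyb   [W -> S]
yyySbyyb ⇒ yyyjbyyb   [S -> j]

S ⇒ yWb ⇒ yPb ⇒ yPPb ⇒ yyPb ⇒ yySb ⇒ yySyyb ⇒ yyyWbyyb ⇒ yyySbyyb ⇒ yyyjbyyb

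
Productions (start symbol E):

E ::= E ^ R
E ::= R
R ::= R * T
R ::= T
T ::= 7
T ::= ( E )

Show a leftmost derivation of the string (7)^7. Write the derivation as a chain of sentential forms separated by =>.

E => E^R   [E ::= E ^ R]
E^R => R^R   [E ::= R]
R^R => T^R   [R ::= T]
T^R => (E)^R   [T ::= ( E )]
(E)^R => (R)^R   [E ::= R]
(R)^R => (T)^R   [R ::= T]
(T)^R => (7)^R   [T ::= 7]
(7)^R => (7)^T   [R ::= T]
(7)^T => (7)^7   [T ::= 7]

E => E^R => R^R => T^R => (E)^R => (R)^R => (T)^R => (7)^R => (7)^T => (7)^7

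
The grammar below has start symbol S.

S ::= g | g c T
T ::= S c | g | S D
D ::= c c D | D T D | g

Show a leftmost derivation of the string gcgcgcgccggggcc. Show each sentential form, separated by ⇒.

S ⇒ gcT   [S ::= g c T]
gcT ⇒ gcSc   [T ::= S c]
gcSc ⇒ gcgcTc   [S ::= g c T]
gcgcTc ⇒ gcgcScc   [T ::= S c]
gcgcScc ⇒ gcgcgcTcc   [S ::= g c T]
gcgcgcTcc ⇒ gcgcgcSDcc   [T ::= S D]
gcgcgcSDcc ⇒ gcgcgcgDcc   [S ::= g]
gcgcgcgDcc ⇒ gcgcgcgccDcc   [D ::= c c D]
gcgcgcgccDcc ⇒ gcgcgcgccDTDcc   [D ::= D T D]
gcgcgcgccDTDcc ⇒ gcgcgcgccgTDcc   [D ::= g]
gcgcgcgccgTDcc ⇒ gcgcgcgccgSDDcc   [T ::= S D]
gcgcgcgccgSDDcc ⇒ gcgcgcgccggDDcc   [S ::= g]
gcgcgcgccggDDcc ⇒ gcgcgcgccgggDcc   [D ::= g]
gcgcgcgccgggDcc ⇒ gcgcgcgccggggcc   [D ::= g]

S ⇒ gcT ⇒ gcSc ⇒ gcgcTc ⇒ gcgcScc ⇒ gcgcgcTcc ⇒ gcgcgcSDcc ⇒ gcgcgcgDcc ⇒ gcgcgcgccDcc ⇒ gcgcgcgccDTDcc ⇒ gcgcgcgccgTDcc ⇒ gcgcgcgccgSDDcc ⇒ gcgcgcgccggDDcc ⇒ gcgcgcgccgggDcc ⇒ gcgcgcgccggggcc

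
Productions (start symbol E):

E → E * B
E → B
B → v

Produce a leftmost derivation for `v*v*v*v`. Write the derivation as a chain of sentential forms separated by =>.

E => E*B => E*B*B => E*B*B*B => B*B*B*B => v*B*B*B => v*v*B*B => v*v*v*B => v*v*v*v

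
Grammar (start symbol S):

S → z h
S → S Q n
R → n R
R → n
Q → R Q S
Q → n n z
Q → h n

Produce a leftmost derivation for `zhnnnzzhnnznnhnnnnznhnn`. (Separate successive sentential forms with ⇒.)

S ⇒ SQn ⇒ SQnQn ⇒ SQnQnQn ⇒ SQnQnQnQn ⇒ zhQnQnQnQn ⇒ zhRQSnQnQnQn ⇒ zhnQSnQnQnQn ⇒ zhnnnzSnQnQnQn ⇒ zhnnnzSQnnQnQnQn ⇒ zhnnnzzhQnnQnQnQn ⇒ zhnnnzzhnnznnQnQnQn ⇒ zhnnnzzhnnznnhnnQnQn ⇒ zhnnnzzhnnznnhnnnnznQn ⇒ zhnnnzzhnnznnhnnnnznhnn

S ⇒ SQn   [S → S Q n]
SQn ⇒ SQnQn   [S → S Q n]
SQnQn ⇒ SQnQnQn   [S → S Q n]
SQnQnQn ⇒ SQnQnQnQn   [S → S Q n]
SQnQnQnQn ⇒ zhQnQnQnQn   [S → z h]
zhQnQnQnQn ⇒ zhRQSnQnQnQn   [Q → R Q S]
zhRQSnQnQnQn ⇒ zhnQSnQnQnQn   [R → n]
zhnQSnQnQnQn ⇒ zhnnnzSnQnQnQn   [Q → n n z]
zhnnnzSnQnQnQn ⇒ zhnnnzSQnnQnQnQn   [S → S Q n]
zhnnnzSQnnQnQnQn ⇒ zhnnnzzhQnnQnQnQn   [S → z h]
zhnnnzzhQnnQnQnQn ⇒ zhnnnzzhnnznnQnQnQn   [Q → n n z]
zhnnnzzhnnznnQnQnQn ⇒ zhnnnzzhnnznnhnnQnQn   [Q → h n]
zhnnnzzhnnznnhnnQnQn ⇒ zhnnnzzhnnznnhnnnnznQn   [Q → n n z]
zhnnnzzhnnznnhnnnnznQn ⇒ zhnnnzzhnnznnhnnnnznhnn   [Q → h n]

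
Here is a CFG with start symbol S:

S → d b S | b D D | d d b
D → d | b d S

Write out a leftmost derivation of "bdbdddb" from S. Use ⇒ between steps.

S⇒bDD⇒bdD⇒bdbdS⇒bdbdddb

S ⇒ bDD   [S → b D D]
bDD ⇒ bdD   [D → d]
bdD ⇒ bdbdS   [D → b d S]
bdbdS ⇒ bdbdddb   [S → d d b]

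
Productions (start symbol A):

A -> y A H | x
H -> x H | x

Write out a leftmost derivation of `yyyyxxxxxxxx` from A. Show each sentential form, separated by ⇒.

A ⇒ yAH   [A -> y A H]
yAH ⇒ yyAHH   [A -> y A H]
yyAHH ⇒ yyyAHHH   [A -> y A H]
yyyAHHH ⇒ yyyyAHHHH   [A -> y A H]
yyyyAHHHH ⇒ yyyyxHHHH   [A -> x]
yyyyxHHHH ⇒ yyyyxxHHHH   [H -> x H]
yyyyxxHHHH ⇒ yyyyxxxHHHH   [H -> x H]
yyyyxxxHHHH ⇒ yyyyxxxxHHHH   [H -> x H]
yyyyxxxxHHHH ⇒ yyyyxxxxxHHH   [H -> x]
yyyyxxxxxHHH ⇒ yyyyxxxxxxHH   [H -> x]
yyyyxxxxxxHH ⇒ yyyyxxxxxxxH   [H -> x]
yyyyxxxxxxxH ⇒ yyyyxxxxxxxx   [H -> x]

A ⇒ yAH ⇒ yyAHH ⇒ yyyAHHH ⇒ yyyyAHHHH ⇒ yyyyxHHHH ⇒ yyyyxxHHHH ⇒ yyyyxxxHHHH ⇒ yyyyxxxxHHHH ⇒ yyyyxxxxxHHH ⇒ yyyyxxxxxxHH ⇒ yyyyxxxxxxxH ⇒ yyyyxxxxxxxx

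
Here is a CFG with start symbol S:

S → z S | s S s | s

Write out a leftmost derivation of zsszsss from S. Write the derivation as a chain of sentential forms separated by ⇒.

S ⇒ zS   [S → z S]
zS ⇒ zsSs   [S → s S s]
zsSs ⇒ zssSss   [S → s S s]
zssSss ⇒ zsszSss   [S → z S]
zsszSss ⇒ zsszsss   [S → s]

S ⇒ zS ⇒ zsSs ⇒ zssSss ⇒ zsszSss ⇒ zsszsss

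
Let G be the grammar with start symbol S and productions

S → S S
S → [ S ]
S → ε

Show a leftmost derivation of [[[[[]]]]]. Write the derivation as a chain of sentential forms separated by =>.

S => [S]   [S → [ S ]]
[S] => [[S]]   [S → [ S ]]
[[S]] => [[[S]]]   [S → [ S ]]
[[[S]]] => [[[[S]]]]   [S → [ S ]]
[[[[S]]]] => [[[[[S]]]]]   [S → [ S ]]
[[[[[S]]]]] => [[[[[]]]]]   [S → ε]

S => [S] => [[S]] => [[[S]]] => [[[[S]]]] => [[[[[S]]]]] => [[[[[]]]]]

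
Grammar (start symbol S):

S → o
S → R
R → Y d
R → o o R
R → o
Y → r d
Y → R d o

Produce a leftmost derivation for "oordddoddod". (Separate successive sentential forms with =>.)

S => R => Yd => Rdod => ooRdod => ooYddod => ooRdoddod => ooYddoddod => oordddoddod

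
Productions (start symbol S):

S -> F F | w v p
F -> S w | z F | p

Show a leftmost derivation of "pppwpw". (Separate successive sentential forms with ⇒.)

S ⇒ FF ⇒ pF ⇒ pSw ⇒ pFFw ⇒ pSwFw ⇒ pFFwFw ⇒ ppFwFw ⇒ pppwFw ⇒ pppwpw

S ⇒ FF   [S -> F F]
FF ⇒ pF   [F -> p]
pF ⇒ pSw   [F -> S w]
pSw ⇒ pFFw   [S -> F F]
pFFw ⇒ pSwFw   [F -> S w]
pSwFw ⇒ pFFwFw   [S -> F F]
pFFwFw ⇒ ppFwFw   [F -> p]
ppFwFw ⇒ pppwFw   [F -> p]
pppwFw ⇒ pppwpw   [F -> p]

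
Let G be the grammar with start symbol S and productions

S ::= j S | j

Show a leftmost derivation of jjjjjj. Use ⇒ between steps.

S ⇒ jS ⇒ jjS ⇒ jjjS ⇒ jjjjS ⇒ jjjjjS ⇒ jjjjjj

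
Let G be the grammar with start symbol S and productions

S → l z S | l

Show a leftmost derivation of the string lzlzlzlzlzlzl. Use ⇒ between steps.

S ⇒ lzS   [S → l z S]
lzS ⇒ lzlzS   [S → l z S]
lzlzS ⇒ lzlzlzS   [S → l z S]
lzlzlzS ⇒ lzlzlzlzS   [S → l z S]
lzlzlzlzS ⇒ lzlzlzlzlzS   [S → l z S]
lzlzlzlzlzS ⇒ lzlzlzlzlzlzS   [S → l z S]
lzlzlzlzlzlzS ⇒ lzlzlzlzlzlzl   [S → l]

S⇒lzS⇒lzlzS⇒lzlzlzS⇒lzlzlzlzS⇒lzlzlzlzlzS⇒lzlzlzlzlzlzS⇒lzlzlzlzlzlzl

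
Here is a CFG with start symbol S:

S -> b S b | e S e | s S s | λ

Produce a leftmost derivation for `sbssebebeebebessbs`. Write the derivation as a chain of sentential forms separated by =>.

S=>sSs=>sbSbs=>sbsSsbs=>sbssSssbs=>sbsseSessbs=>sbssebSbessbs=>sbssebeSebessbs=>sbssebebSbebessbs=>sbssebebeSebebessbs=>sbssebebeebebessbs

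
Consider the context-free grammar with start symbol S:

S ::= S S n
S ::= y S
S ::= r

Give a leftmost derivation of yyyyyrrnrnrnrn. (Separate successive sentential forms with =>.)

S=>SSn=>ySSn=>ySSnSn=>yySSnSn=>yySSnSnSn=>yySSnSnSnSn=>yyySSnSnSnSn=>yyyySSnSnSnSn=>yyyyySSnSnSnSn=>yyyyyrSnSnSnSn=>yyyyyrrnSnSnSn=>yyyyyrrnrnSnSn=>yyyyyrrnrnrnSn=>yyyyyrrnrnrnrn

S => SSn   [S ::= S S n]
SSn => ySSn   [S ::= y S]
ySSn => ySSnSn   [S ::= S S n]
ySSnSn => yySSnSn   [S ::= y S]
yySSnSn => yySSnSnSn   [S ::= S S n]
yySSnSnSn => yySSnSnSnSn   [S ::= S S n]
yySSnSnSnSn => yyySSnSnSnSn   [S ::= y S]
yyySSnSnSnSn => yyyySSnSnSnSn   [S ::= y S]
yyyySSnSnSnSn => yyyyySSnSnSnSn   [S ::= y S]
yyyyySSnSnSnSn => yyyyyrSnSnSnSn   [S ::= r]
yyyyyrSnSnSnSn => yyyyyrrnSnSnSn   [S ::= r]
yyyyyrrnSnSnSn => yyyyyrrnrnSnSn   [S ::= r]
yyyyyrrnrnSnSn => yyyyyrrnrnrnSn   [S ::= r]
yyyyyrrnrnrnSn => yyyyyrrnrnrnrn   [S ::= r]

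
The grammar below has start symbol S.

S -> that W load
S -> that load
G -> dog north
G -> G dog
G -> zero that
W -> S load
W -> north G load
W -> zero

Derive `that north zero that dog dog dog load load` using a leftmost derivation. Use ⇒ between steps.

S ⇒ that W load ⇒ that north G load load ⇒ that north G dog load load ⇒ that north G dog dog load load ⇒ that north G dog dog dog load load ⇒ that north zero that dog dog dog load load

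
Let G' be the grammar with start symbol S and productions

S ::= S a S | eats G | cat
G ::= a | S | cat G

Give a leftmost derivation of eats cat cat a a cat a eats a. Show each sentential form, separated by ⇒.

S ⇒ S a S ⇒ S a S a S ⇒ eats G a S a S ⇒ eats cat G a S a S ⇒ eats cat cat G a S a S ⇒ eats cat cat a a S a S ⇒ eats cat cat a a cat a S ⇒ eats cat cat a a cat a eats G ⇒ eats cat cat a a cat a eats a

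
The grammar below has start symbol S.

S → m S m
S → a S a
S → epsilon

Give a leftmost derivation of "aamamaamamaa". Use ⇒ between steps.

S ⇒ aSa ⇒ aaSaa ⇒ aamSmaa ⇒ aamaSamaa ⇒ aamamSmamaa ⇒ aamamaSamamaa ⇒ aamamaamamaa

S ⇒ aSa   [S → a S a]
aSa ⇒ aaSaa   [S → a S a]
aaSaa ⇒ aamSmaa   [S → m S m]
aamSmaa ⇒ aamaSamaa   [S → a S a]
aamaSamaa ⇒ aamamSmamaa   [S → m S m]
aamamSmamaa ⇒ aamamaSamamaa   [S → a S a]
aamamaSamamaa ⇒ aamamaamamaa   [S → epsilon]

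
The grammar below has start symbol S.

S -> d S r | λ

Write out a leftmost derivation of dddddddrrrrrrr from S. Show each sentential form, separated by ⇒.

S⇒dSr⇒ddSrr⇒dddSrrr⇒ddddSrrrr⇒dddddSrrrrr⇒ddddddSrrrrrr⇒dddddddSrrrrrrr⇒dddddddrrrrrrr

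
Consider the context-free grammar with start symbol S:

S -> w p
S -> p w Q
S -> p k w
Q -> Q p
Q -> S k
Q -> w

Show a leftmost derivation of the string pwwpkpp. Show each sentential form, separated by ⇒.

S⇒pwQ⇒pwQp⇒pwQpp⇒pwSkpp⇒pwwpkpp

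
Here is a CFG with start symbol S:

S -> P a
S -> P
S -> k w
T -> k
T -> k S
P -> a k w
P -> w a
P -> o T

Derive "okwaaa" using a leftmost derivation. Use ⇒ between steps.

S ⇒ Pa   [S -> P a]
Pa ⇒ oTa   [P -> o T]
oTa ⇒ okSa   [T -> k S]
okSa ⇒ okPaa   [S -> P a]
okPaa ⇒ okwaaa   [P -> w a]

S ⇒ Pa ⇒ oTa ⇒ okSa ⇒ okPaa ⇒ okwaaa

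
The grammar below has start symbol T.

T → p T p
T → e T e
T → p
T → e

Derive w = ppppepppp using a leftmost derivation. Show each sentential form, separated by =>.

T => pTp   [T → p T p]
pTp => ppTpp   [T → p T p]
ppTpp => pppTppp   [T → p T p]
pppTppp => ppppTpppp   [T → p T p]
ppppTpppp => ppppepppp   [T → e]

T => pTp => ppTpp => pppTppp => ppppTpppp => ppppepppp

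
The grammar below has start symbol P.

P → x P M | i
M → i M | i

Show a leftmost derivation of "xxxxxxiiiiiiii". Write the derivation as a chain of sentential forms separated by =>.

P => xPM   [P → x P M]
xPM => xxPMM   [P → x P M]
xxPMM => xxxPMMM   [P → x P M]
xxxPMMM => xxxxPMMMM   [P → x P M]
xxxxPMMMM => xxxxxPMMMMM   [P → x P M]
xxxxxPMMMMM => xxxxxxPMMMMMM   [P → x P M]
xxxxxxPMMMMMM => xxxxxxiMMMMMM   [P → i]
xxxxxxiMMMMMM => xxxxxxiiMMMMMM   [M → i M]
xxxxxxiiMMMMMM => xxxxxxiiiMMMMM   [M → i]
xxxxxxiiiMMMMM => xxxxxxiiiiMMMM   [M → i]
xxxxxxiiiiMMMM => xxxxxxiiiiiMMM   [M → i]
xxxxxxiiiiiMMM => xxxxxxiiiiiiMM   [M → i]
xxxxxxiiiiiiMM => xxxxxxiiiiiiiM   [M → i]
xxxxxxiiiiiiiM => xxxxxxiiiiiiii   [M → i]

P => xPM => xxPMM => xxxPMMM => xxxxPMMMM => xxxxxPMMMMM => xxxxxxPMMMMMM => xxxxxxiMMMMMM => xxxxxxiiMMMMMM => xxxxxxiiiMMMMM => xxxxxxiiiiMMMM => xxxxxxiiiiiMMM => xxxxxxiiiiiiMM => xxxxxxiiiiiiiM => xxxxxxiiiiiiii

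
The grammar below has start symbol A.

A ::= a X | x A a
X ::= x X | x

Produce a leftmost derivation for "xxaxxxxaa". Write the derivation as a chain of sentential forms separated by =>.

A => xAa   [A ::= x A a]
xAa => xxAaa   [A ::= x A a]
xxAaa => xxaXaa   [A ::= a X]
xxaXaa => xxaxXaa   [X ::= x X]
xxaxXaa => xxaxxXaa   [X ::= x X]
xxaxxXaa => xxaxxxXaa   [X ::= x X]
xxaxxxXaa => xxaxxxxaa   [X ::= x]

A => xAa => xxAaa => xxaXaa => xxaxXaa => xxaxxXaa => xxaxxxXaa => xxaxxxxaa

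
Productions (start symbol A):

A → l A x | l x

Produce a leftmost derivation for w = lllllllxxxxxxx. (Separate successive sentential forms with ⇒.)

A ⇒ lAx ⇒ llAxx ⇒ lllAxxx ⇒ llllAxxxx ⇒ lllllAxxxxx ⇒ llllllAxxxxxx ⇒ lllllllxxxxxxx

A ⇒ lAx   [A → l A x]
lAx ⇒ llAxx   [A → l A x]
llAxx ⇒ lllAxxx   [A → l A x]
lllAxxx ⇒ llllAxxxx   [A → l A x]
llllAxxxx ⇒ lllllAxxxxx   [A → l A x]
lllllAxxxxx ⇒ llllllAxxxxxx   [A → l A x]
llllllAxxxxxx ⇒ lllllllxxxxxxx   [A → l x]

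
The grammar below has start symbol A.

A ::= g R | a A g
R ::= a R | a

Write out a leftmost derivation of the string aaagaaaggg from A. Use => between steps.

A=>aAg=>aaAgg=>aaaAggg=>aaagRggg=>aaagaRggg=>aaagaaRggg=>aaagaaaggg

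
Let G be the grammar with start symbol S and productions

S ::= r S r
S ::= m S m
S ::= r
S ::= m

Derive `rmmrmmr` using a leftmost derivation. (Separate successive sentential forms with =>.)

S => rSr => rmSmr => rmmSmmr => rmmrmmr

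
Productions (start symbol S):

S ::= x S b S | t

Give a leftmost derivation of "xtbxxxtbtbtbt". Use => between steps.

S => xSbS => xtbS => xtbxSbS => xtbxxSbSbS => xtbxxxSbSbSbS => xtbxxxtbSbSbS => xtbxxxtbtbSbS => xtbxxxtbtbtbS => xtbxxxtbtbtbt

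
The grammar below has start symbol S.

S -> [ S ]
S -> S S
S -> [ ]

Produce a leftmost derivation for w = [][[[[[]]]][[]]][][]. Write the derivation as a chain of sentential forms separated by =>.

S => SS => []S => []SS => []SSS => [][S]SS => [][SS]SS => [][[S]S]SS => [][[[S]]S]SS => [][[[[S]]]S]SS => [][[[[[]]]]S]SS => [][[[[[]]]][S]]SS => [][[[[[]]]][[]]]SS => [][[[[[]]]][[]]][]S => [][[[[[]]]][[]]][][]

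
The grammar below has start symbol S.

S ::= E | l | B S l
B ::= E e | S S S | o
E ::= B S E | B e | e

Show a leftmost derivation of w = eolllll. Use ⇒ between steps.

S ⇒ BSl ⇒ SSSSl ⇒ ESSSl ⇒ eSSSl ⇒ eBSlSSl ⇒ eoSlSSl ⇒ eollSSl ⇒ eolllSl ⇒ eolllll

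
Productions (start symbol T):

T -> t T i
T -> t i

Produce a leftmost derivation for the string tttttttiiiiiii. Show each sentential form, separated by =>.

T=>tTi=>ttTii=>tttTiii=>ttttTiiii=>tttttTiiiii=>ttttttTiiiiii=>tttttttiiiiiii

T => tTi   [T -> t T i]
tTi => ttTii   [T -> t T i]
ttTii => tttTiii   [T -> t T i]
tttTiii => ttttTiiii   [T -> t T i]
ttttTiiii => tttttTiiiii   [T -> t T i]
tttttTiiiii => ttttttTiiiiii   [T -> t T i]
ttttttTiiiiii => tttttttiiiiiii   [T -> t i]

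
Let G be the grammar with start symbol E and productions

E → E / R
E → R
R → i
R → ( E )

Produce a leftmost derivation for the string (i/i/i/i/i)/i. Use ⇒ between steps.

E ⇒ E/R ⇒ R/R ⇒ (E)/R ⇒ (E/R)/R ⇒ (E/R/R)/R ⇒ (E/R/R/R)/R ⇒ (E/R/R/R/R)/R ⇒ (R/R/R/R/R)/R ⇒ (i/R/R/R/R)/R ⇒ (i/i/R/R/R)/R ⇒ (i/i/i/R/R)/R ⇒ (i/i/i/i/R)/R ⇒ (i/i/i/i/i)/R ⇒ (i/i/i/i/i)/i

E ⇒ E/R   [E → E / R]
E/R ⇒ R/R   [E → R]
R/R ⇒ (E)/R   [R → ( E )]
(E)/R ⇒ (E/R)/R   [E → E / R]
(E/R)/R ⇒ (E/R/R)/R   [E → E / R]
(E/R/R)/R ⇒ (E/R/R/R)/R   [E → E / R]
(E/R/R/R)/R ⇒ (E/R/R/R/R)/R   [E → E / R]
(E/R/R/R/R)/R ⇒ (R/R/R/R/R)/R   [E → R]
(R/R/R/R/R)/R ⇒ (i/R/R/R/R)/R   [R → i]
(i/R/R/R/R)/R ⇒ (i/i/R/R/R)/R   [R → i]
(i/i/R/R/R)/R ⇒ (i/i/i/R/R)/R   [R → i]
(i/i/i/R/R)/R ⇒ (i/i/i/i/R)/R   [R → i]
(i/i/i/i/R)/R ⇒ (i/i/i/i/i)/R   [R → i]
(i/i/i/i/i)/R ⇒ (i/i/i/i/i)/i   [R → i]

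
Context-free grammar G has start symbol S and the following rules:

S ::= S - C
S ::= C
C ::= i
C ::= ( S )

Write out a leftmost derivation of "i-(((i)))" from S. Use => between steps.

S => S-C   [S ::= S - C]
S-C => C-C   [S ::= C]
C-C => i-C   [C ::= i]
i-C => i-(S)   [C ::= ( S )]
i-(S) => i-(C)   [S ::= C]
i-(C) => i-((S))   [C ::= ( S )]
i-((S)) => i-((C))   [S ::= C]
i-((C)) => i-(((S)))   [C ::= ( S )]
i-(((S))) => i-(((C)))   [S ::= C]
i-(((C))) => i-(((i)))   [C ::= i]

S => S-C => C-C => i-C => i-(S) => i-(C) => i-((S)) => i-((C)) => i-(((S))) => i-(((C))) => i-(((i)))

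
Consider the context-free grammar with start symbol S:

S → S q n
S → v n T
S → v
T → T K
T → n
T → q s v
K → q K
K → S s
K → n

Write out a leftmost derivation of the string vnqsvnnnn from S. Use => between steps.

S => vnT   [S → v n T]
vnT => vnTK   [T → T K]
vnTK => vnTKK   [T → T K]
vnTKK => vnTKKK   [T → T K]
vnTKKK => vnTKKKK   [T → T K]
vnTKKKK => vnqsvKKKK   [T → q s v]
vnqsvKKKK => vnqsvnKKK   [K → n]
vnqsvnKKK => vnqsvnnKK   [K → n]
vnqsvnnKK => vnqsvnnnK   [K → n]
vnqsvnnnK => vnqsvnnnn   [K → n]

S => vnT => vnTK => vnTKK => vnTKKK => vnTKKKK => vnqsvKKKK => vnqsvnKKK => vnqsvnnKK => vnqsvnnnK => vnqsvnnnn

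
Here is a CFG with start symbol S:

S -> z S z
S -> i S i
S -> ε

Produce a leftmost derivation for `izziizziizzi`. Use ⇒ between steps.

S⇒iSi⇒izSzi⇒izzSzzi⇒izziSizzi⇒izziiSiizzi⇒izziizSziizzi⇒izziizziizzi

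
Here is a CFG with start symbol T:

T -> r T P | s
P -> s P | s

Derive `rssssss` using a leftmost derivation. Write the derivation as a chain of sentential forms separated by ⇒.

T ⇒ rTP ⇒ rsP ⇒ rssP ⇒ rsssP ⇒ rssssP ⇒ rsssssP ⇒ rssssss

T ⇒ rTP   [T -> r T P]
rTP ⇒ rsP   [T -> s]
rsP ⇒ rssP   [P -> s P]
rssP ⇒ rsssP   [P -> s P]
rsssP ⇒ rssssP   [P -> s P]
rssssP ⇒ rsssssP   [P -> s P]
rsssssP ⇒ rssssss   [P -> s]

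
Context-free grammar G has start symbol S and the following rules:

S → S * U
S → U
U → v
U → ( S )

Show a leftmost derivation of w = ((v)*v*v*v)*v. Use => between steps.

S=>S*U=>U*U=>(S)*U=>(S*U)*U=>(S*U*U)*U=>(S*U*U*U)*U=>(U*U*U*U)*U=>((S)*U*U*U)*U=>((U)*U*U*U)*U=>((v)*U*U*U)*U=>((v)*v*U*U)*U=>((v)*v*v*U)*U=>((v)*v*v*v)*U=>((v)*v*v*v)*v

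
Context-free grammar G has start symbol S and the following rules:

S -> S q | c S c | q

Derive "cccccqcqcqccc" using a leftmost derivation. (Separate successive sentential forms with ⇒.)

S ⇒ cSc   [S -> c S c]
cSc ⇒ ccScc   [S -> c S c]
ccScc ⇒ cccSccc   [S -> c S c]
cccSccc ⇒ cccSqccc   [S -> S q]
cccSqccc ⇒ ccccScqccc   [S -> c S c]
ccccScqccc ⇒ ccccSqcqccc   [S -> S q]
ccccSqcqccc ⇒ cccccScqcqccc   [S -> c S c]
cccccScqcqccc ⇒ cccccqcqcqccc   [S -> q]

S ⇒ cSc ⇒ ccScc ⇒ cccSccc ⇒ cccSqccc ⇒ ccccScqccc ⇒ ccccSqcqccc ⇒ cccccScqcqccc ⇒ cccccqcqcqccc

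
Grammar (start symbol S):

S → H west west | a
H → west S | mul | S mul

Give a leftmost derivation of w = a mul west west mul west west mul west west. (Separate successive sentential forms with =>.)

S => H west west => S mul west west => H west west mul west west => S mul west west mul west west => H west west mul west west mul west west => S mul west west mul west west mul west west => a mul west west mul west west mul west west

S => H west west   [S → H west west]
H west west => S mul west west   [H → S mul]
S mul west west => H west west mul west west   [S → H west west]
H west west mul west west => S mul west west mul west west   [H → S mul]
S mul west west mul west west => H west west mul west west mul west west   [S → H west west]
H west west mul west west mul west west => S mul west west mul west west mul west west   [H → S mul]
S mul west west mul west west mul west west => a mul west west mul west west mul west west   [S → a]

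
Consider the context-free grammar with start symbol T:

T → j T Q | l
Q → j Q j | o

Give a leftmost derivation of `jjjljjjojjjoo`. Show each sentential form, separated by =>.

T=>jTQ=>jjTQQ=>jjjTQQQ=>jjjlQQQ=>jjjljQjQQ=>jjjljjQjjQQ=>jjjljjjQjjjQQ=>jjjljjjojjjQQ=>jjjljjjojjjoQ=>jjjljjjojjjoo

T => jTQ   [T → j T Q]
jTQ => jjTQQ   [T → j T Q]
jjTQQ => jjjTQQQ   [T → j T Q]
jjjTQQQ => jjjlQQQ   [T → l]
jjjlQQQ => jjjljQjQQ   [Q → j Q j]
jjjljQjQQ => jjjljjQjjQQ   [Q → j Q j]
jjjljjQjjQQ => jjjljjjQjjjQQ   [Q → j Q j]
jjjljjjQjjjQQ => jjjljjjojjjQQ   [Q → o]
jjjljjjojjjQQ => jjjljjjojjjoQ   [Q → o]
jjjljjjojjjoQ => jjjljjjojjjoo   [Q → o]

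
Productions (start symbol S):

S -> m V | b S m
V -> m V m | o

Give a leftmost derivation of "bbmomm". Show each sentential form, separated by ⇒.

S ⇒ bSm ⇒ bbSmm ⇒ bbmVmm ⇒ bbmomm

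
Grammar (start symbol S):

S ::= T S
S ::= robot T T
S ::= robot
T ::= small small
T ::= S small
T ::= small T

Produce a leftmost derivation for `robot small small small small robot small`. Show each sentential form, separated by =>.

S => robot T T => robot small T T => robot small small T T => robot small small small small T => robot small small small small S small => robot small small small small robot small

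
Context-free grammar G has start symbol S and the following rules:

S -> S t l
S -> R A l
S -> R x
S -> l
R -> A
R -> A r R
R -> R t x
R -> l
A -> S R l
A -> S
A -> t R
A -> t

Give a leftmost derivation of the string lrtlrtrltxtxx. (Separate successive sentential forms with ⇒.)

S ⇒ Rx ⇒ Rtxx ⇒ ArRtxx ⇒ SrRtxx ⇒ lrRtxx ⇒ lrRtxtxx ⇒ lrArRtxtxx ⇒ lrtRrRtxtxx ⇒ lrtlrRtxtxx ⇒ lrtlrArRtxtxx ⇒ lrtlrtrRtxtxx ⇒ lrtlrtrltxtxx

S ⇒ Rx   [S -> R x]
Rx ⇒ Rtxx   [R -> R t x]
Rtxx ⇒ ArRtxx   [R -> A r R]
ArRtxx ⇒ SrRtxx   [A -> S]
SrRtxx ⇒ lrRtxx   [S -> l]
lrRtxx ⇒ lrRtxtxx   [R -> R t x]
lrRtxtxx ⇒ lrArRtxtxx   [R -> A r R]
lrArRtxtxx ⇒ lrtRrRtxtxx   [A -> t R]
lrtRrRtxtxx ⇒ lrtlrRtxtxx   [R -> l]
lrtlrRtxtxx ⇒ lrtlrArRtxtxx   [R -> A r R]
lrtlrArRtxtxx ⇒ lrtlrtrRtxtxx   [A -> t]
lrtlrtrRtxtxx ⇒ lrtlrtrltxtxx   [R -> l]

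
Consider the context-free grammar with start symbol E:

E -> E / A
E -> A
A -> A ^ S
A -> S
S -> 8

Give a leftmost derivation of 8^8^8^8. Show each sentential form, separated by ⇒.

E ⇒ A   [E -> A]
A ⇒ A^S   [A -> A ^ S]
A^S ⇒ A^S^S   [A -> A ^ S]
A^S^S ⇒ A^S^S^S   [A -> A ^ S]
A^S^S^S ⇒ S^S^S^S   [A -> S]
S^S^S^S ⇒ 8^S^S^S   [S -> 8]
8^S^S^S ⇒ 8^8^S^S   [S -> 8]
8^8^S^S ⇒ 8^8^8^S   [S -> 8]
8^8^8^S ⇒ 8^8^8^8   [S -> 8]

E ⇒ A ⇒ A^S ⇒ A^S^S ⇒ A^S^S^S ⇒ S^S^S^S ⇒ 8^S^S^S ⇒ 8^8^S^S ⇒ 8^8^8^S ⇒ 8^8^8^8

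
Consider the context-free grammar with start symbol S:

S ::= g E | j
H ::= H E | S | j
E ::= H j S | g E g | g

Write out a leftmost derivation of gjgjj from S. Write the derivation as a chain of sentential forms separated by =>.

S=>gE=>gHjS=>gHEjS=>gjEjS=>gjgjS=>gjgjj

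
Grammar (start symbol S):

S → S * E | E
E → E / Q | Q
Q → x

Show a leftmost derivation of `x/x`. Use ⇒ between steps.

S ⇒ E ⇒ E/Q ⇒ Q/Q ⇒ x/Q ⇒ x/x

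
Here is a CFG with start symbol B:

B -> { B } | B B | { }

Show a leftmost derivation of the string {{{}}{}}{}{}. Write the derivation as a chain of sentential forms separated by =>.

B => BB => BBB => {B}BB => {BB}BB => {{B}B}BB => {{{}}B}BB => {{{}}{}}BB => {{{}}{}}{}B => {{{}}{}}{}{}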